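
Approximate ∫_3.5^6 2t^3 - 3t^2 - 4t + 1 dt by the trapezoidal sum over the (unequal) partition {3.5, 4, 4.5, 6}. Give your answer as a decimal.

371.75

Subinterval widths: 0.5, 0.5, 1.5.
f(3.5) = 36, f(4) = 65, f(4.5) = 104.5, f(6) = 301.
On each subinterval the trapezoid contributes (Δt_i/2)·[f(t_{i-1}) + f(t_i)].
Sum = 371.75.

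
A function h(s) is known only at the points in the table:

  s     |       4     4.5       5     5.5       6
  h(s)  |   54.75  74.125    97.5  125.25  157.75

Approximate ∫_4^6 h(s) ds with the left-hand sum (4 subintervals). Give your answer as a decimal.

Δs = 0.5.
Sum = 0.5·[54.75 + 74.125 + 97.5 + 125.25] = 175.8125.

175.8125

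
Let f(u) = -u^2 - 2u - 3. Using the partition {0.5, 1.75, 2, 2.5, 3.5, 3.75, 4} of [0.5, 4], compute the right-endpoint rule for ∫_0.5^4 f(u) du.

-56.96875

Subinterval widths: 1.25, 0.25, 0.5, 1, 0.25, 0.25.
Right endpoints: 1.75, 2, 2.5, 3.5, 3.75, 4.
f(1.75) = -9.5625, f(2) = -11, f(2.5) = -14.25, f(3.5) = -22.25, f(3.75) = -24.5625, f(4) = -27.
Sum = Σ Δu_i · f(u_i).
Sum = -56.96875.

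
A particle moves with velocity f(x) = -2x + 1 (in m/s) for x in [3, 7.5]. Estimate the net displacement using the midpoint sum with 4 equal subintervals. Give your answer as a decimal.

-42.75

Δx = (7.5 − 3)/4 = 1.125.
Midpoints: 3.5625, 4.6875, 5.8125, 6.9375.
f(3.5625) = -6.125, f(4.6875) = -8.375, f(5.8125) = -10.625, f(6.9375) = -12.875.
Sum = Δx · [f(3.5625) + f(4.6875) + f(5.8125) + f(6.9375)].
Sum = -42.75.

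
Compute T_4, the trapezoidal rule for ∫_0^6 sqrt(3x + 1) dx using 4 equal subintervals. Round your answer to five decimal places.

17.99223

Δx = (6 − 0)/4 = 1.5.
f(0) ≈ 1.00000, f(1.5) ≈ 2.34521, f(3) ≈ 3.16228, f(4.5) ≈ 3.80789, f(6) ≈ 4.35890.
T_4 = (Δx/2)·[f(x_0) + 2f(x_1) + 2f(x_2) + 2f(x_3) + f(x_4)].
Sum ≈ 17.99223.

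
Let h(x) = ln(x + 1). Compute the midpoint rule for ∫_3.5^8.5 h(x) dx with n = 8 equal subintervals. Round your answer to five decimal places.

9.62082

Δx = (8.5 − 3.5)/8 = 0.625.
Midpoints: 3.8125, 4.4375, 5.0625, 5.6875, 6.3125, 6.9375, 7.5625, 8.1875.
h(3.8125) ≈ 1.57122, h(4.4375) ≈ 1.69332, h(5.0625) ≈ 1.80212, h(5.6875) ≈ 1.90024, h(6.3125) ≈ 1.98959, h(6.9375) ≈ 2.07160, h(7.5625) ≈ 2.14739, h(8.1875) ≈ 2.21784.
Sum = Δx · [h(3.8125) + h(4.4375) + h(5.0625) + ...].
Sum ≈ 9.62082.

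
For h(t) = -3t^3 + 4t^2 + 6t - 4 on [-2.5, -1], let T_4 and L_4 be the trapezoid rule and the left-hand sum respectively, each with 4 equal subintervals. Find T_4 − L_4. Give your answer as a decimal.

T_4 ≈ 26.9912109.
L_4 ≈ 37.4677734.
T_4 − L_4 = -10.4765625.

-10.4765625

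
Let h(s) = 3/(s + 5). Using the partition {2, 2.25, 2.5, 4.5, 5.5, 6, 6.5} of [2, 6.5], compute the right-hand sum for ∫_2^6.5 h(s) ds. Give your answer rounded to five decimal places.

Subinterval widths: 0.25, 0.25, 2, 1, 0.5, 0.5.
Right endpoints: 2.25, 2.5, 4.5, 5.5, 6, 6.5.
h(2.25) = 12/29, h(2.5) = 0.4, h(4.5) = 6/19, h(5.5) = 2/7, h(6) = 3/11, h(6.5) = 6/23.
Sum = Σ Δs_i · h(s_i).
Sum ≈ 1.38754.

1.38754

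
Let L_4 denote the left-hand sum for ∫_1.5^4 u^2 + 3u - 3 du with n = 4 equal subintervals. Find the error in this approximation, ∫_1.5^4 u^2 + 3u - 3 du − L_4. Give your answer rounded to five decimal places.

6.47786

Exact integral: ∫_1.5^4 f(u) du ≈ 33.3333333.
L_4 = 26.85546875.
Error ≈ 33.3333333 − 26.85546875 ≈ 6.47786.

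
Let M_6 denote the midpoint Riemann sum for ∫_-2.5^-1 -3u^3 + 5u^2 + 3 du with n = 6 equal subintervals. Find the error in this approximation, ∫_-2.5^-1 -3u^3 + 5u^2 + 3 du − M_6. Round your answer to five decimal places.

Exact integral: ∫_-2.5^-1 f(u) du = 57.421875.
M_6 ≈ 57.2597656.
Error ≈ 57.421875 − 57.2597656 ≈ 0.16211.

0.16211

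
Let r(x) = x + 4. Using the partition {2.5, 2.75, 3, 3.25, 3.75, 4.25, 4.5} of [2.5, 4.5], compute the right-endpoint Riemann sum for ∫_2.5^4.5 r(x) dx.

Subinterval widths: 0.25, 0.25, 0.25, 0.5, 0.5, 0.25.
Right endpoints: 2.75, 3, 3.25, 3.75, 4.25, 4.5.
r(2.75) = 6.75, r(3) = 7, r(3.25) = 7.25, r(3.75) = 7.75, r(4.25) = 8.25, r(4.5) = 8.5.
Sum = Σ Δx_i · r(x_i).
Sum = 15.375.

15.375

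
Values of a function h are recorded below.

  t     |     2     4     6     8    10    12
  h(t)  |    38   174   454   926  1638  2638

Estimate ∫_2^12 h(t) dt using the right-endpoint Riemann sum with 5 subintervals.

11660

Δt = 2.
Sum = 2·[174 + 454 + 926 + 1638 + 2638] = 11660.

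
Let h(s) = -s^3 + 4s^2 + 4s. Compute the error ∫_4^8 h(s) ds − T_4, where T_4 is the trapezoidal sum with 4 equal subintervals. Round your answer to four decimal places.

9.3333

Exact integral: ∫_4^8 h(s) ds ≈ -266.666667.
T_4 = -276.
Error ≈ -266.666667 − (-276) ≈ 9.3333.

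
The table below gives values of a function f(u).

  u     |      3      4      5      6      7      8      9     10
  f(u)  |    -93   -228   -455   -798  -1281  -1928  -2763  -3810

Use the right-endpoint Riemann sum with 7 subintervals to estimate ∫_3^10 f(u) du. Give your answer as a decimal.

-11263

Δu = 1.
Sum = 1·[(-228) + (-455) + (-798) + (-1281) + (-1928) + (-2763) + (-3810)] = -11263.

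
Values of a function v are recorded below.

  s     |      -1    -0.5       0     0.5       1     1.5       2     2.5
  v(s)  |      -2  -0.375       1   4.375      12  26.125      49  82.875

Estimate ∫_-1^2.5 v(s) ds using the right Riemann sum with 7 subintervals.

Δs = 0.5.
Sum = 0.5·[(-0.375) + 1 + 4.375 + 12 + 26.125 + 49 + 82.875] = 87.5.

87.5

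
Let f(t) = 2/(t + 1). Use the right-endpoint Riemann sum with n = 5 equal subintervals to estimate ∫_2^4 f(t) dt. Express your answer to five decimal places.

0.97021

Δt = (4 − 2)/5 = 0.4.
Right endpoints: 2.4, 2.8, 3.2, 3.6, 4.
f(2.4) = 10/17, f(2.8) = 10/19, f(3.2) = 10/21, f(3.6) = 10/23, f(4) = 0.4.
Sum = Δt · [f(2.4) + f(2.8) + f(3.2) + f(3.6) + f(4)].
Sum ≈ 0.97021.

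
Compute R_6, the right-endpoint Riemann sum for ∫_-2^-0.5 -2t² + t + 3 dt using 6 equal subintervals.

-1.53125

Δt = (-0.5 − (-2))/6 = 0.25.
Right endpoints: -1.75, -1.5, -1.25, -1, -0.75, -0.5.
f(-1.75) = -4.875, f(-1.5) = -3, f(-1.25) = -1.375, f(-1) = 0, f(-0.75) = 1.125, f(-0.5) = 2.
Sum = Δt · [f(-1.75) + f(-1.5) + f(-1.25) + ...].
Sum = -1.53125.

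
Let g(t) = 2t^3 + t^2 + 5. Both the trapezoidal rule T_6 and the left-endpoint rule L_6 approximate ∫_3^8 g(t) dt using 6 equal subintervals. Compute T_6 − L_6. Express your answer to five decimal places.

427.08333

T_6 ≈ 2213.8425926.
L_6 ≈ 1786.7592593.
T_6 − L_6 ≈ 427.08333.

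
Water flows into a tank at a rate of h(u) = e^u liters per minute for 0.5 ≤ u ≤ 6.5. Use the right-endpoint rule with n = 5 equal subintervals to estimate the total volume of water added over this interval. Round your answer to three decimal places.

Δu = (6.5 − 0.5)/5 = 1.2.
Right endpoints: 1.7, 2.9, 4.1, 5.3, 6.5.
h(1.7) ≈ 5.474, h(2.9) ≈ 18.174, h(4.1) ≈ 60.340, h(5.3) ≈ 200.337, h(6.5) ≈ 665.142.
Sum = Δu · [h(1.7) + h(2.9) + h(4.1) + h(5.3) + h(6.5)].
Sum ≈ 1139.360.

1139.360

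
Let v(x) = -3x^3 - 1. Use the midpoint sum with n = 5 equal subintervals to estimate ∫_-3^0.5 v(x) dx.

55.5953125

Δx = (0.5 − (-3))/5 = 0.7.
Midpoints: -2.65, -1.95, -1.25, -0.55, 0.15.
v(-2.65) = 54.828875, v(-1.95) = 21.244625, v(-1.25) = 4.859375, v(-0.55) = -0.500875, v(0.15) = -1.010125.
Sum = Δx · [v(-2.65) + v(-1.95) + v(-1.25) + v(-0.55) + v(0.15)].
Sum = 55.5953125.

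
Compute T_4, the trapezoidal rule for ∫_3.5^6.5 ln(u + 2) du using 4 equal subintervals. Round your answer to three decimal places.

Δu = (6.5 − 3.5)/4 = 0.75.
f(3.5) ≈ 1.705, f(4.25) ≈ 1.833, f(5) ≈ 1.946, f(5.75) ≈ 2.048, f(6.5) ≈ 2.140.
T_4 = (Δu/2)·[f(u_0) + 2f(u_1) + 2f(u_2) + 2f(u_3) + f(u_4)].
Sum ≈ 5.811.

5.811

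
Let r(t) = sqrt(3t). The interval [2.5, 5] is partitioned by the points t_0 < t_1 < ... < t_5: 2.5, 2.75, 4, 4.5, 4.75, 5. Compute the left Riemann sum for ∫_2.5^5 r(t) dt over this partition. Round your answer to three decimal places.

Subinterval widths: 0.25, 1.25, 0.5, 0.25, 0.25.
Left endpoints: 2.5, 2.75, 4, 4.5, 4.75.
r(2.5) ≈ 2.739, r(2.75) ≈ 2.872, r(4) ≈ 3.464, r(4.5) ≈ 3.674, r(4.75) ≈ 3.775.
Sum = Σ Δt_i · r(t_i).
Sum ≈ 7.869.

7.869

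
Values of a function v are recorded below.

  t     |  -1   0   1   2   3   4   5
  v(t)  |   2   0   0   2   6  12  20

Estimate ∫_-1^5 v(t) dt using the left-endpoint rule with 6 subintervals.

Δt = 1.
Sum = 1·[2 + 0 + 0 + 2 + 6 + 12] = 22.

22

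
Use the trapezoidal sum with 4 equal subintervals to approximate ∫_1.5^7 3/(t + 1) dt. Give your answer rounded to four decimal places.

Δt = (7 − 1.5)/4 = 1.375.
f(1.5) = 1.2, f(2.875) = 24/31, f(4.25) = 4/7, f(5.625) = 24/53, f(7) = 0.375.
T_4 = (Δt/2)·[f(t_0) + 2f(t_1) + 2f(t_2) + 2f(t_3) + f(t_4)].
Sum ≈ 3.5557.

3.5557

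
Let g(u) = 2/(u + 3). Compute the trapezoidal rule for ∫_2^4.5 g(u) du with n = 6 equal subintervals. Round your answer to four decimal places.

Δu = (4.5 − 2)/6 = 5/12.
g(2) = 0.4, g(29/12) = 24/65, g(17/6) = 12/35, g(3.25) = 0.32, g(11/3) = 0.3, g(49/12) = 24/85, g(4.5) = 4/15.
T_6 = (Δu/2)·[g(u_0) + 2g(u_1) + ... + 2g(u_{5}) + g(u_6)].
Sum ≈ 0.8116.

0.8116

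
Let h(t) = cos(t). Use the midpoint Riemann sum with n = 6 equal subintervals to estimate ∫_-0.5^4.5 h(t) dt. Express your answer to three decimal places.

Δt = (4.5 − (-0.5))/6 = 5/6.
Midpoints: -1/12, 0.75, 19/12, 29/12, 3.25, 49/12.
h(-1/12) ≈ 0.997, h(0.75) ≈ 0.732, h(19/12) ≈ -0.013, h(29/12) ≈ -0.749, h(3.25) ≈ -0.994, h(49/12) ≈ -0.588.
Sum = Δt · [h(-1/12) + h(0.75) + h(19/12) + ...].
Sum ≈ -0.513.

-0.513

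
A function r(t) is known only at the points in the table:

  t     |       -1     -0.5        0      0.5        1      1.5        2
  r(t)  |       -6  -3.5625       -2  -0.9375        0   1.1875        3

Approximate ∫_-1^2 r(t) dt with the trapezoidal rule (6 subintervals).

Δt = 0.5.
T_6 = (0.5/2)·[(-6) + 2·(-3.5625) + 2·(-2) + 2·(-0.9375) + 2·0 + 2·1.1875 + 3] = -3.40625.

-3.40625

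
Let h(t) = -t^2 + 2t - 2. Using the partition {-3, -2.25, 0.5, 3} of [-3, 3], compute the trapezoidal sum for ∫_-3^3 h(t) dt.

-36.140625

Subinterval widths: 0.75, 2.75, 2.5.
h(-3) = -17, h(-2.25) = -11.5625, h(0.5) = -1.25, h(3) = -5.
On each subinterval the trapezoid contributes (Δt_i/2)·[h(t_{i-1}) + h(t_i)].
Sum = -36.140625.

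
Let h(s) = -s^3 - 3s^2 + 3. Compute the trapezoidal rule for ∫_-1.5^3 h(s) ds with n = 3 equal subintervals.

-44.71875

Δs = (3 − (-1.5))/3 = 1.5.
h(-1.5) = -0.375, h(0) = 3, h(1.5) = -7.125, h(3) = -51.
T_3 = (Δs/2)·[h(s_0) + 2h(s_1) + 2h(s_2) + h(s_3)].
Sum = -44.71875.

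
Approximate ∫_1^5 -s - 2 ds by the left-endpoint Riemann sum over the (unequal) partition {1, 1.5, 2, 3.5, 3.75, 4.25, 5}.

Subinterval widths: 0.5, 0.5, 1.5, 0.25, 0.5, 0.75.
Left endpoints: 1, 1.5, 2, 3.5, 3.75, 4.25.
f(1) = -3, f(1.5) = -3.5, f(2) = -4, f(3.5) = -5.5, f(3.75) = -5.75, f(4.25) = -6.25.
Sum = Σ Δs_i · f(s_i).
Sum = -18.1875.

-18.1875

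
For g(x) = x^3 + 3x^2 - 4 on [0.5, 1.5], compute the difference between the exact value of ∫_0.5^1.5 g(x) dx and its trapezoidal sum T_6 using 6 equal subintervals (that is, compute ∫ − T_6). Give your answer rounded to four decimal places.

-0.0278

Exact integral: ∫_0.5^1.5 g(x) dx = 0.5.
T_6 ≈ 0.527778.
Error ≈ 0.5 − 0.527778 ≈ -0.0278.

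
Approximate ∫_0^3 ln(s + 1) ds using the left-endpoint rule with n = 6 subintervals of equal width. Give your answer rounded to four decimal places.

2.1831

Δs = (3 − 0)/6 = 0.5.
Left endpoints: 0, 0.5, 1, 1.5, 2, 2.5.
f(0) ≈ 0.0000, f(0.5) ≈ 0.4055, f(1) ≈ 0.6931, f(1.5) ≈ 0.9163, f(2) ≈ 1.0986, f(2.5) ≈ 1.2528.
Sum = Δs · [f(0) + f(0.5) + f(1) + ...].
Sum ≈ 2.1831.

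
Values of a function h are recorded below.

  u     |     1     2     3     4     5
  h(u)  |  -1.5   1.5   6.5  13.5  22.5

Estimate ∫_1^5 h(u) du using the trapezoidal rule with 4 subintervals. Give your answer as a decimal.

Δu = 1.
T_4 = (1/2)·[(-1.5) + 2·1.5 + 2·6.5 + 2·13.5 + 22.5] = 32.

32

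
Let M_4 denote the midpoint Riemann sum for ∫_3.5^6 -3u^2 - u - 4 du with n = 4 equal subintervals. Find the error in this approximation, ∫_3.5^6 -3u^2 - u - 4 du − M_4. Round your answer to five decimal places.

-0.24414

Exact integral: ∫_3.5^6 f(u) du = -195.
M_4 ≈ -194.7558594.
Error ≈ -195 − (-194.7558594) ≈ -0.24414.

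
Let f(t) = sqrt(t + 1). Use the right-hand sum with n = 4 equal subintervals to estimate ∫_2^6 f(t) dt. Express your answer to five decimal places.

9.33131

Δt = (6 − 2)/4 = 1.
Right endpoints: 3, 4, 5, 6.
f(3) ≈ 2.00000, f(4) ≈ 2.23607, f(5) ≈ 2.44949, f(6) ≈ 2.64575.
Sum = Δt · [f(3) + f(4) + f(5) + f(6)].
Sum ≈ 9.33131.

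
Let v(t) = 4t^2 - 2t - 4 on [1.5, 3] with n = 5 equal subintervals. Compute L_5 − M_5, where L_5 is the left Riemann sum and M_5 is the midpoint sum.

-3.465

L_5 = 15.24.
M_5 = 18.705.
L_5 − M_5 = -3.465.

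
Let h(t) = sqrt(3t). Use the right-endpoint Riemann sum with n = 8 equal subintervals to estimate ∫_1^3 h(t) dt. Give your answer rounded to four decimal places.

Δt = (3 − 1)/8 = 0.25.
Right endpoints: 1.25, 1.5, 1.75, 2, 2.25, 2.5, 2.75, 3.
h(1.25) ≈ 1.9365, h(1.5) ≈ 2.1213, h(1.75) ≈ 2.2913, h(2) ≈ 2.4495, h(2.25) ≈ 2.5981, h(2.5) ≈ 2.7386, h(2.75) ≈ 2.8723, h(3) ≈ 3.0000.
Sum = Δt · [h(1.25) + h(1.5) + h(1.75) + ...].
Sum ≈ 5.0019.

5.0019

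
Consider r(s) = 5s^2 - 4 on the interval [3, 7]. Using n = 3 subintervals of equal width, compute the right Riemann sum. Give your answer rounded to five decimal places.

Δs = (7 − 3)/3 = 4/3.
Right endpoints: 13/3, 17/3, 7.
r(13/3) = 809/9, r(17/3) = 1409/9, r(7) = 241.
Sum = Δs · [r(13/3) + r(17/3) + r(7)].
Sum ≈ 649.92593.

649.92593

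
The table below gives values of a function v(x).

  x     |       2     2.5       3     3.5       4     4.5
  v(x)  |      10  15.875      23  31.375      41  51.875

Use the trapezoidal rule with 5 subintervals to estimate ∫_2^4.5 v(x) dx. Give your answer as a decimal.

Δx = 0.5.
T_5 = (0.5/2)·[10 + 2·15.875 + 2·23 + 2·31.375 + 2·41 + 51.875] = 71.09375.

71.09375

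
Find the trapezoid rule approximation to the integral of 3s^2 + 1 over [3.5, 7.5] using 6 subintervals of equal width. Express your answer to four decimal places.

383.8889

Δs = (7.5 − 3.5)/6 = 2/3.
f(3.5) = 37.75, f(25/6) = 637/12, f(29/6) = 853/12, f(5.5) = 91.75, f(37/6) = 1381/12, f(41/6) = 1693/12, f(7.5) = 169.75.
T_6 = (Δs/2)·[f(s_0) + 2f(s_1) + ... + 2f(s_{5}) + f(s_6)].
Sum ≈ 383.8889.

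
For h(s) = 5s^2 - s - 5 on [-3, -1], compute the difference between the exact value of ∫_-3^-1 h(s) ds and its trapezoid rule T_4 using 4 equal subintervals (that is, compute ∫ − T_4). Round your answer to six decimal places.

-0.416667

Exact integral: ∫_-3^-1 h(s) ds ≈ 37.33333333.
T_4 = 37.75.
Error ≈ 37.33333333 − 37.75 ≈ -0.416667.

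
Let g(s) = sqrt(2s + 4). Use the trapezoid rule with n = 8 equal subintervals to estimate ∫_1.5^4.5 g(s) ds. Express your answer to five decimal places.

9.44946

Δs = (4.5 − 1.5)/8 = 0.375.
g(1.5) ≈ 2.64575, g(1.875) ≈ 2.78388, g(2.25) ≈ 2.91548, g(2.625) ≈ 3.04138, g(3) ≈ 3.16228, g(3.375) ≈ 3.27872, g(3.75) ≈ 3.39116, g(4.125) ≈ 3.50000, g(4.5) ≈ 3.60555.
T_8 = (Δs/2)·[g(s_0) + 2g(s_1) + ... + 2g(s_{7}) + g(s_8)].
Sum ≈ 9.44946.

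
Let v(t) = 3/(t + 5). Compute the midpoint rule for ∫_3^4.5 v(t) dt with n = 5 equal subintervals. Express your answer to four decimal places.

0.5155

Δt = (4.5 − 3)/5 = 0.3.
Midpoints: 3.15, 3.45, 3.75, 4.05, 4.35.
v(3.15) = 60/163, v(3.45) = 60/169, v(3.75) = 12/35, v(4.05) = 60/181, v(4.35) = 60/187.
Sum = Δt · [v(3.15) + v(3.45) + v(3.75) + v(4.05) + v(4.35)].
Sum ≈ 0.5155.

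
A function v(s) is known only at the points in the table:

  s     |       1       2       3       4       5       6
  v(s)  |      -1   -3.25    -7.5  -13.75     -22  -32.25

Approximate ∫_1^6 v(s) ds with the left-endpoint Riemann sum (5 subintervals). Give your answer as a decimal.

-47.5

Δs = 1.
Sum = 1·[(-1) + (-3.25) + (-7.5) + (-13.75) + (-22)] = -47.5.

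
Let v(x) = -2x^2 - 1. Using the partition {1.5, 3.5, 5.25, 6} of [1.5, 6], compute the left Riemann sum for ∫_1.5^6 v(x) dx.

Subinterval widths: 2, 1.75, 0.75.
Left endpoints: 1.5, 3.5, 5.25.
v(1.5) = -5.5, v(3.5) = -25.5, v(5.25) = -56.125.
Sum = Σ Δx_i · v(x_i).
Sum = -97.71875.

-97.71875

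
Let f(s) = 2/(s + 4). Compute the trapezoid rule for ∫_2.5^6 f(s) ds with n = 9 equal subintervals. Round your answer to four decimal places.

Δs = (6 − 2.5)/9 = 7/18.
f(2.5) = 4/13, f(26/9) = 9/31, f(59/18) = 36/131, f(11/3) = 6/23, f(73/18) = 36/145, f(40/9) = 9/38, f(29/6) = 12/53, f(47/9) = 18/83, f(101/18) = 36/173, f(6) = 0.2.
T_9 = (Δs/2)·[f(s_0) + 2f(s_1) + ... + 2f(s_{8}) + f(s_9)].
Sum ≈ 0.8619.

0.8619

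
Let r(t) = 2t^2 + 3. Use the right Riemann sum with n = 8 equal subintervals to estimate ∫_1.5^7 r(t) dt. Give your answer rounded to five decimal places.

Δt = (7 − 1.5)/8 = 0.6875.
Right endpoints: 2.1875, 2.875, 3.5625, 4.25, 4.9375, 5.625, 6.3125, 7.
r(2.1875) = 12.5703125, r(2.875) = 19.53125, r(3.5625) = 28.3828125, r(4.25) = 39.125, r(4.9375) = 51.7578125, r(5.625) = 66.28125, r(6.3125) = 82.6953125, r(7) = 101.
Sum = Δt · [r(2.1875) + r(2.875) + r(3.5625) + ...].
Sum ≈ 275.92383.

275.92383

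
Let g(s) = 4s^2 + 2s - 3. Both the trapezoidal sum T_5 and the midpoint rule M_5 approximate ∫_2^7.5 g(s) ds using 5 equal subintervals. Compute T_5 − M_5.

T_5 = 592.02.
M_5 = 585.365.
T_5 − M_5 = 6.655.

6.655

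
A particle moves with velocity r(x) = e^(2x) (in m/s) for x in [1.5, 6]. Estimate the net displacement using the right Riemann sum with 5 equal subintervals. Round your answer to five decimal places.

Δx = (6 − 1.5)/5 = 0.9.
Right endpoints: 2.4, 3.3, 4.2, 5.1, 6.
r(2.4) ≈ 121.51042, r(3.3) ≈ 735.09519, r(4.2) ≈ 4447.06675, r(5.1) ≈ 26903.18607, r(6) ≈ 162754.79142.
Sum = Δx · [r(2.4) + r(3.3) + r(4.2) + r(5.1) + r(6)].
Sum ≈ 175465.48486.

175465.48486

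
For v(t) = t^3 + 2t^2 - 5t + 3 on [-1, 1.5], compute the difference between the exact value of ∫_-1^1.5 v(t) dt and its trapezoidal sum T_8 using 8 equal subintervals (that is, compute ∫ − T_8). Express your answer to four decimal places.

Exact integral: ∫_-1^1.5 v(t) dt ≈ 8.307292.
T_8 ≈ 8.419189.
Error ≈ 8.307292 − 8.419189 ≈ -0.1119.

-0.1119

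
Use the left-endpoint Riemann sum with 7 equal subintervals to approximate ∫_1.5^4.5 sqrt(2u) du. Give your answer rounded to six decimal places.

Δu = (4.5 − 1.5)/7 = 3/7.
Left endpoints: 1.5, 27/14, 33/14, 39/14, 45/14, 51/14, 57/14.
f(1.5) ≈ 1.732051, f(27/14) ≈ 1.963961, f(33/14) ≈ 2.171241, f(39/14) ≈ 2.360387, f(45/14) ≈ 2.535463, f(51/14) ≈ 2.699206, f(57/14) ≈ 2.853569.
Sum = Δu · [f(1.5) + f(27/14) + f(33/14) + ...].
Sum ≈ 6.992519.

6.992519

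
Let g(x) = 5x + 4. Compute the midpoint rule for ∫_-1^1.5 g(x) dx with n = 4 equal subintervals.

Δx = (1.5 − (-1))/4 = 0.625.
Midpoints: -0.6875, -0.0625, 0.5625, 1.1875.
g(-0.6875) = 0.5625, g(-0.0625) = 3.6875, g(0.5625) = 6.8125, g(1.1875) = 9.9375.
Sum = Δx · [g(-0.6875) + g(-0.0625) + g(0.5625) + g(1.1875)].
Sum = 13.125.

13.125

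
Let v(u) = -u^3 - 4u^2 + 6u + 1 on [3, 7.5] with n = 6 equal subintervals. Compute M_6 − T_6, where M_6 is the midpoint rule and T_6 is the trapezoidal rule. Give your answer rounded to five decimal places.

M_6 ≈ -1146.8496094.
T_6 = -1159.34765625.
M_6 − T_6 ≈ 12.49805.

12.49805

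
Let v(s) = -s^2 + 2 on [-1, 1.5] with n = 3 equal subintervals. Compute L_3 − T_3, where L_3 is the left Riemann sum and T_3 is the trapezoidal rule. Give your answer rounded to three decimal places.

L_3 ≈ 3.77315.
T_3 ≈ 3.25231.
L_3 − T_3 ≈ 0.521.

0.521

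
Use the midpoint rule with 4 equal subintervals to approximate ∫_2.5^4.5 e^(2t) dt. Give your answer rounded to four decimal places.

Δt = (4.5 − 2.5)/4 = 0.5.
Midpoints: 2.75, 3.25, 3.75, 4.25.
f(2.75) ≈ 244.6919, f(3.25) ≈ 665.1416, f(3.75) ≈ 1808.0424, f(4.25) ≈ 4914.7688.
Sum = Δt · [f(2.75) + f(3.25) + f(3.75) + f(4.25)].
Sum ≈ 3816.3224.

3816.3224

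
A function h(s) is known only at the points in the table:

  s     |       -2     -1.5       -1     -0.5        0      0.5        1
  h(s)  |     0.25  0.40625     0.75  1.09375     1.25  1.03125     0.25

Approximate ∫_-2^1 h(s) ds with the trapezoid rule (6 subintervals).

Δs = 0.5.
T_6 = (0.5/2)·[0.25 + 2·0.40625 + 2·0.75 + 2·1.09375 + 2·1.25 + 2·1.03125 + 0.25] = 2.390625.

2.390625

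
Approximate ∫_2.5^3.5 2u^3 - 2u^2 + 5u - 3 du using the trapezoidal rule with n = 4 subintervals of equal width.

Δu = (3.5 − 2.5)/4 = 0.25.
f(2.5) = 28.25, f(2.75) = 37.21875, f(3) = 48, f(3.25) = 60.78125, f(3.5) = 75.75.
T_4 = (Δu/2)·[f(u_0) + 2f(u_1) + 2f(u_2) + 2f(u_3) + f(u_4)].
Sum = 49.5.

49.5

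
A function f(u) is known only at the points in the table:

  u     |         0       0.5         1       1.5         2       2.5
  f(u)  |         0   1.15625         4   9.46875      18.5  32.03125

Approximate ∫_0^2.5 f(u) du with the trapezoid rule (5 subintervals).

24.5703125

Δu = 0.5.
T_5 = (0.5/2)·[0 + 2·1.15625 + 2·4 + 2·9.46875 + 2·18.5 + 32.03125] = 24.5703125.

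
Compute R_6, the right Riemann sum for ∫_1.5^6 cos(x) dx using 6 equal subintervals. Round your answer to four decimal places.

Δx = (6 − 1.5)/6 = 0.75.
Right endpoints: 2.25, 3, 3.75, 4.5, 5.25, 6.
f(2.25) ≈ -0.6282, f(3) ≈ -0.9900, f(3.75) ≈ -0.8206, f(4.5) ≈ -0.2108, f(5.25) ≈ 0.5121, f(6) ≈ 0.9602.
Sum = Δx · [f(2.25) + f(3) + f(3.75) + ...].
Sum ≈ -0.8829.

-0.8829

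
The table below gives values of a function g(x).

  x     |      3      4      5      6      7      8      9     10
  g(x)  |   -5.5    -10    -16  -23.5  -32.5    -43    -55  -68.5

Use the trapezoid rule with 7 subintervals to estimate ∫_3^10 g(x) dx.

-217

Δx = 1.
T_7 = (1/2)·[(-5.5) + 2·(-10) + 2·(-16) + 2·(-23.5) + 2·(-32.5) + 2·(-43) + 2·(-55) + (-68.5)] = -217.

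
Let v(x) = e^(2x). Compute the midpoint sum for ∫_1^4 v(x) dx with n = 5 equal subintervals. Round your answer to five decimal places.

Δx = (4 − 1)/5 = 0.6.
Midpoints: 1.3, 1.9, 2.5, 3.1, 3.7.
v(1.3) ≈ 13.46374, v(1.9) ≈ 44.70118, v(2.5) ≈ 148.41316, v(3.1) ≈ 492.74904, v(3.7) ≈ 1635.98443.
Sum = Δx · [v(1.3) + v(1.9) + v(2.5) + v(3.1) + v(3.7)].
Sum ≈ 1401.18693.

1401.18693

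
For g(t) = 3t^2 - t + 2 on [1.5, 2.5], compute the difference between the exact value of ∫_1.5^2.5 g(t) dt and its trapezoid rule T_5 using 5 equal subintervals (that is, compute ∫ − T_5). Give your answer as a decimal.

-0.02

Exact integral: ∫_1.5^2.5 g(t) dt = 12.25.
T_5 = 12.27.
Error = 12.25 − 12.27 = -0.02.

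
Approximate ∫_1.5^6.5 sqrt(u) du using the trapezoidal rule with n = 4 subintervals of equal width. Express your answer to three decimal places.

Δu = (6.5 − 1.5)/4 = 1.25.
f(1.5) ≈ 1.225, f(2.75) ≈ 1.658, f(4) ≈ 2.000, f(5.25) ≈ 2.291, f(6.5) ≈ 2.550.
T_4 = (Δu/2)·[f(u_0) + 2f(u_1) + 2f(u_2) + 2f(u_3) + f(u_4)].
Sum ≈ 9.796.

9.796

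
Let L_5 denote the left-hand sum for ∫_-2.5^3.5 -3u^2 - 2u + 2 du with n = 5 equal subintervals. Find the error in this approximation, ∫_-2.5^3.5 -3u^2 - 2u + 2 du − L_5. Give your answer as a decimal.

Exact integral: ∫_-2.5^3.5 f(u) du = -52.5.
L_5 = -38.82.
Error = -52.5 − (-38.82) = -13.68.

-13.68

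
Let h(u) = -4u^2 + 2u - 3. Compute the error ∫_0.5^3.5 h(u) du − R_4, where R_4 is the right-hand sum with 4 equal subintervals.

Exact integral: ∫_0.5^3.5 h(u) du = -54.
R_4 = -70.875.
Error = -54 − (-70.875) = 16.875.

16.875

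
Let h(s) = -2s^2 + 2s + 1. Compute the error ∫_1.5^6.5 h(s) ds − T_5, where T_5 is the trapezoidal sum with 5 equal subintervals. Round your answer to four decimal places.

Exact integral: ∫_1.5^6.5 h(s) ds ≈ -135.833333.
T_5 = -137.5.
Error ≈ -135.833333 − (-137.5) ≈ 1.6667.

1.6667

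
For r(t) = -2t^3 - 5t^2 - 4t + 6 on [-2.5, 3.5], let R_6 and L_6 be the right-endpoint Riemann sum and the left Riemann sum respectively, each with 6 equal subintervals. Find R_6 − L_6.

R_6 = -222.5.
L_6 = -51.5.
R_6 − L_6 = -171.

-171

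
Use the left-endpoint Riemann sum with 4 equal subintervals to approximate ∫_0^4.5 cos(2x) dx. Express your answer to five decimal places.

1.18579

Δx = (4.5 − 0)/4 = 1.125.
Left endpoints: 0, 1.125, 2.25, 3.375.
f(0) ≈ 1.00000, f(1.125) ≈ -0.62817, f(2.25) ≈ -0.21080, f(3.375) ≈ 0.89301.
Sum = Δx · [f(0) + f(1.125) + f(2.25) + f(3.375)].
Sum ≈ 1.18579.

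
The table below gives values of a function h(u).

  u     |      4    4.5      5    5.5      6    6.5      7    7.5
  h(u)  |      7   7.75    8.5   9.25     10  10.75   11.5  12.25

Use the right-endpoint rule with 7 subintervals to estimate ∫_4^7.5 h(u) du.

Δu = 0.5.
Sum = 0.5·[7.75 + 8.5 + 9.25 + 10 + 10.75 + 11.5 + 12.25] = 35.

35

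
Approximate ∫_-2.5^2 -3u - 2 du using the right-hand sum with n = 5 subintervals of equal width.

Δu = (2 − (-2.5))/5 = 0.9.
Right endpoints: -1.6, -0.7, 0.2, 1.1, 2.
f(-1.6) = 2.8, f(-0.7) = 0.1, f(0.2) = -2.6, f(1.1) = -5.3, f(2) = -8.
Sum = Δu · [f(-1.6) + f(-0.7) + f(0.2) + f(1.1) + f(2)].
Sum = -11.7.

-11.7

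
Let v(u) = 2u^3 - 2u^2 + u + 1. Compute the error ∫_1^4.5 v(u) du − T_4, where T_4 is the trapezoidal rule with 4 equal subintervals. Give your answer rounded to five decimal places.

-6.47591

Exact integral: ∫_1^4.5 v(u) du ≈ 157.5729167.
T_4 ≈ 164.0488281.
Error ≈ 157.5729167 − 164.0488281 ≈ -6.47591.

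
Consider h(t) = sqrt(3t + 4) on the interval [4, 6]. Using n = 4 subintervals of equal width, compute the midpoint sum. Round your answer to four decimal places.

8.7093

Δt = (6 − 4)/4 = 0.5.
Midpoints: 4.25, 4.75, 5.25, 5.75.
h(4.25) ≈ 4.0927, h(4.75) ≈ 4.2720, h(5.25) ≈ 4.4441, h(5.75) ≈ 4.6098.
Sum = Δt · [h(4.25) + h(4.75) + h(5.25) + h(5.75)].
Sum ≈ 8.7093.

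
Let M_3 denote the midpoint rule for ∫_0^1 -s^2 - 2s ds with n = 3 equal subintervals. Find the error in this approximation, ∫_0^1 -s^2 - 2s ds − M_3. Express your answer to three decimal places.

Exact integral: ∫_0^1 f(s) ds ≈ -1.33333.
M_3 ≈ -1.32407.
Error ≈ -1.33333 − (-1.32407) ≈ -0.009.

-0.009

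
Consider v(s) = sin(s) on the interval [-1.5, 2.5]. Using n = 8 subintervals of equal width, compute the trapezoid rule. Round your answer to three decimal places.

Δs = (2.5 − (-1.5))/8 = 0.5.
v(-1.5) ≈ -0.997, v(-1) ≈ -0.841, v(-0.5) ≈ -0.479, v(0) ≈ 0.000, v(0.5) ≈ 0.479, v(1) ≈ 0.841, v(1.5) ≈ 0.997, v(2) ≈ 0.909, v(2.5) ≈ 0.598.
T_8 = (Δs/2)·[v(s_0) + 2v(s_1) + ... + 2v(s_{7}) + v(s_8)].
Sum ≈ 0.854.

0.854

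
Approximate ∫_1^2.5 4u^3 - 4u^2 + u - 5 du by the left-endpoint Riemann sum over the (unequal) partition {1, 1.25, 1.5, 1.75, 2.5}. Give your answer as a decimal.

3.15625

Subinterval widths: 0.25, 0.25, 0.25, 0.75.
Left endpoints: 1, 1.25, 1.5, 1.75.
f(1) = -4, f(1.25) = -2.1875, f(1.5) = 1, f(1.75) = 5.9375.
Sum = Σ Δu_i · f(u_i).
Sum = 3.15625.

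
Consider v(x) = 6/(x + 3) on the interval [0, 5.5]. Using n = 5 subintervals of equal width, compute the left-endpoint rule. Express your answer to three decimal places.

Δx = (5.5 − 0)/5 = 1.1.
Left endpoints: 0, 1.1, 2.2, 3.3, 4.4.
v(0) = 2, v(1.1) = 60/41, v(2.2) = 15/13, v(3.3) = 20/21, v(4.4) = 30/37.
Sum = Δx · [v(0) + v(1.1) + v(2.2) + v(3.3) + v(4.4)].
Sum ≈ 7.018.

7.018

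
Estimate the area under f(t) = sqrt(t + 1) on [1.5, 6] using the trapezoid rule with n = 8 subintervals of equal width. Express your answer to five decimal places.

Δt = (6 − 1.5)/8 = 0.5625.
f(1.5) ≈ 1.58114, f(2.0625) ≈ 1.75000, f(2.625) ≈ 1.90394, f(3.1875) ≈ 2.04634, f(3.75) ≈ 2.17945, f(4.3125) ≈ 2.30489, f(4.875) ≈ 2.42384, f(5.4375) ≈ 2.53722, f(6) ≈ 2.64575.
T_8 = (Δt/2)·[f(t_0) + 2f(t_1) + ... + 2f(t_{7}) + f(t_8)].
Sum ≈ 9.70826.

9.70826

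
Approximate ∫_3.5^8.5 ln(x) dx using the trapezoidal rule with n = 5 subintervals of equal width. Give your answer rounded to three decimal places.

Δx = (8.5 − 3.5)/5 = 1.
f(3.5) ≈ 1.253, f(4.5) ≈ 1.504, f(5.5) ≈ 1.705, f(6.5) ≈ 1.872, f(7.5) ≈ 2.015, f(8.5) ≈ 2.140.
T_5 = (Δx/2)·[f(x_0) + 2f(x_1) + ... + 2f(x_{4}) + f(x_5)].
Sum ≈ 8.792.

8.792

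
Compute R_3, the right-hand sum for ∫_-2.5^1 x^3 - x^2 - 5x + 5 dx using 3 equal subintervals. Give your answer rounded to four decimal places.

15.5394

Δx = (1 − (-2.5))/3 = 7/6.
Right endpoints: -4/3, -1/6, 1.
f(-4/3) = 203/27, f(-1/6) = 1253/216, f(1) = 0.
Sum = Δx · [f(-4/3) + f(-1/6) + f(1)].
Sum ≈ 15.5394.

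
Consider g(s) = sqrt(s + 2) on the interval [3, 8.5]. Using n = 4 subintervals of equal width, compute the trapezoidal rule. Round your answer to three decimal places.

15.218

Δs = (8.5 − 3)/4 = 1.375.
g(3) ≈ 2.236, g(4.375) ≈ 2.525, g(5.75) ≈ 2.784, g(7.125) ≈ 3.021, g(8.5) ≈ 3.240.
T_4 = (Δs/2)·[g(s_0) + 2g(s_1) + 2g(s_2) + 2g(s_3) + g(s_4)].
Sum ≈ 15.218.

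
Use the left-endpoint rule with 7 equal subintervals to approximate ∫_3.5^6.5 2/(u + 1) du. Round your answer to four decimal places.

Δu = (6.5 − 3.5)/7 = 3/7.
Left endpoints: 3.5, 55/14, 61/14, 67/14, 73/14, 79/14, 85/14.
f(3.5) = 4/9, f(55/14) = 28/69, f(61/14) = 28/75, f(67/14) = 28/81, f(73/14) = 28/87, f(79/14) = 28/93, f(85/14) = 28/99.
Sum = Δu · [f(3.5) + f(55/14) + f(61/14) + ...].
Sum ≈ 1.0607.

1.0607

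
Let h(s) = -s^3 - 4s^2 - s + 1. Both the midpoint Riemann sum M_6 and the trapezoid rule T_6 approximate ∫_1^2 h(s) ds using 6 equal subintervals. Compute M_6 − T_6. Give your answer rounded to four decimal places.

0.0590

M_6 ≈ -13.563657.
T_6 ≈ -13.622685.
M_6 − T_6 ≈ 0.0590.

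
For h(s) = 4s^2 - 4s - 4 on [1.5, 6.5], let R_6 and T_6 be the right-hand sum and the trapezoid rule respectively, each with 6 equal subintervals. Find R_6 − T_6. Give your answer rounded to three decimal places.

58.333

R_6 ≈ 322.31481.
T_6 ≈ 263.98148.
R_6 − T_6 ≈ 58.333.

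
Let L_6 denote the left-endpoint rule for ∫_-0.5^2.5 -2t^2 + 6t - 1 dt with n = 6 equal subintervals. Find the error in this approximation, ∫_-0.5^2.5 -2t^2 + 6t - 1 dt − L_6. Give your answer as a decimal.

Exact integral: ∫_-0.5^2.5 f(t) dt = 4.5.
L_6 = 2.75.
Error = 4.5 − 2.75 = 1.75.

1.75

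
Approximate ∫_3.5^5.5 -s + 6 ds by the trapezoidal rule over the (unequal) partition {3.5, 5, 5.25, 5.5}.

Subinterval widths: 1.5, 0.25, 0.25.
f(3.5) = 2.5, f(5) = 1, f(5.25) = 0.75, f(5.5) = 0.5.
On each subinterval the trapezoid contributes (Δs_i/2)·[f(s_{i-1}) + f(s_i)].
Sum = 3.

3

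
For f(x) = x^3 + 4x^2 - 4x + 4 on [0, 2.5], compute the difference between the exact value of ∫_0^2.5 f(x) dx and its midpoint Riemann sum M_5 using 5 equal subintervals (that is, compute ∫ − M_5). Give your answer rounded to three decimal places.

Exact integral: ∫_0^2.5 f(x) dx ≈ 28.09896.
M_5 = 27.6953125.
Error ≈ 28.09896 − 27.6953125 ≈ 0.404.

0.404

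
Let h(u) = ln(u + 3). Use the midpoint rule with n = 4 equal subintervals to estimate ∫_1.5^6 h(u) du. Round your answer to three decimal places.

8.512

Δu = (6 − 1.5)/4 = 1.125.
Midpoints: 2.0625, 3.1875, 4.3125, 5.4375.
h(2.0625) ≈ 1.622, h(3.1875) ≈ 1.823, h(4.3125) ≈ 1.990, h(5.4375) ≈ 2.133.
Sum = Δu · [h(2.0625) + h(3.1875) + h(4.3125) + h(5.4375)].
Sum ≈ 8.512.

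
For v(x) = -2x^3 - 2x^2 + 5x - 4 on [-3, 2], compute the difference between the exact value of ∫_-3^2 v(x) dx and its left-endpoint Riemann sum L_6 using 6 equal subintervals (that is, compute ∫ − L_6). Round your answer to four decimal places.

Exact integral: ∫_-3^2 v(x) dx ≈ -23.333333.
L_6 ≈ -8.171296.
Error ≈ -23.333333 − (-8.171296) ≈ -15.1620.

-15.1620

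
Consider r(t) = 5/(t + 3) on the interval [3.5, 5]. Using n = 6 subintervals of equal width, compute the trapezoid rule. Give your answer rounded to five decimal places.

Δt = (5 − 3.5)/6 = 0.25.
r(3.5) = 10/13, r(3.75) = 20/27, r(4) = 5/7, r(4.25) = 20/29, r(4.5) = 2/3, r(4.75) = 20/31, r(5) = 0.625.
T_6 = (Δt/2)·[r(t_0) + 2r(t_1) + ... + 2r(t_{5}) + r(t_6)].
Sum ≈ 1.03841.

1.03841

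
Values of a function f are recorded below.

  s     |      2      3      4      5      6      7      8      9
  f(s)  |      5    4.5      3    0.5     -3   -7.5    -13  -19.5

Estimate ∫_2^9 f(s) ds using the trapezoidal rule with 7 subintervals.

-22.75

Δs = 1.
T_7 = (1/2)·[5 + 2·4.5 + 2·3 + 2·0.5 + 2·(-3) + 2·(-7.5) + 2·(-13) + (-19.5)] = -22.75.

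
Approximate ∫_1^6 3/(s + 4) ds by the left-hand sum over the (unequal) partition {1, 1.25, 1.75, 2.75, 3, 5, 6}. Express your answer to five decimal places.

2.25904

Subinterval widths: 0.25, 0.5, 1, 0.25, 2, 1.
Left endpoints: 1, 1.25, 1.75, 2.75, 3, 5.
f(1) = 0.6, f(1.25) = 4/7, f(1.75) = 12/23, f(2.75) = 4/9, f(3) = 3/7, f(5) = 1/3.
Sum = Σ Δs_i · f(s_i).
Sum ≈ 2.25904.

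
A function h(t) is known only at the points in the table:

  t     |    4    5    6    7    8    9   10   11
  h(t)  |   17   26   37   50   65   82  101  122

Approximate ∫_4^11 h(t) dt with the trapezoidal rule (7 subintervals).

Δt = 1.
T_7 = (1/2)·[17 + 2·26 + 2·37 + 2·50 + 2·65 + 2·82 + 2·101 + 122] = 430.5.

430.5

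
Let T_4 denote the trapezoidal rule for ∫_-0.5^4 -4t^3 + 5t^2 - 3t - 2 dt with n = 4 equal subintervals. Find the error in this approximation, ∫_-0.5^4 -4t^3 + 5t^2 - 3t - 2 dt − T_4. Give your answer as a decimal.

Exact integral: ∫_-0.5^4 f(t) dt = -181.6875.
T_4 = -196.875.
Error = -181.6875 − (-196.875) = 15.1875.

15.1875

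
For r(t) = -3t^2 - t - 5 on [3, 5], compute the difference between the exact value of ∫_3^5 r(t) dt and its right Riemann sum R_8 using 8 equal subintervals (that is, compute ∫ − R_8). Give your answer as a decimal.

6.3125

Exact integral: ∫_3^5 r(t) dt = -116.
R_8 = -122.3125.
Error = -116 − (-122.3125) = 6.3125.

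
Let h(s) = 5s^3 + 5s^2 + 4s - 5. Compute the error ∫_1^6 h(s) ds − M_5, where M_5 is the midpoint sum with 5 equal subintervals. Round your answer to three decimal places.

Exact integral: ∫_1^6 h(s) ds ≈ 2022.08333.
M_5 = 1998.125.
Error ≈ 2022.08333 − 1998.125 ≈ 23.958.

23.958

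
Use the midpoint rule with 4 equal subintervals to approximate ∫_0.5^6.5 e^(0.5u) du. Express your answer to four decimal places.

47.8825

Δu = (6.5 − 0.5)/4 = 1.5.
Midpoints: 1.25, 2.75, 4.25, 5.75.
f(1.25) ≈ 1.8682, f(2.75) ≈ 3.9551, f(4.25) ≈ 8.3729, f(5.75) ≈ 17.7254.
Sum = Δu · [f(1.25) + f(2.75) + f(4.25) + f(5.75)].
Sum ≈ 47.8825.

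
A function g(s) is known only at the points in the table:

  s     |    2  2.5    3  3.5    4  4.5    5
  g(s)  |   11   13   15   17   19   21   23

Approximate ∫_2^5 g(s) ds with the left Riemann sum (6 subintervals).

48

Δs = 0.5.
Sum = 0.5·[11 + 13 + 15 + 17 + 19 + 21] = 48.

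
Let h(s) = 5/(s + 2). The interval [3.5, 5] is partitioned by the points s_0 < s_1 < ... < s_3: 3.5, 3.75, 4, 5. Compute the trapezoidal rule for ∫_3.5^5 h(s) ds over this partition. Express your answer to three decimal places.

1.209

Subinterval widths: 0.25, 0.25, 1.
h(3.5) = 10/11, h(3.75) = 20/23, h(4) = 5/6, h(5) = 5/7.
On each subinterval the trapezoid contributes (Δs_i/2)·[h(s_{i-1}) + h(s_i)].
Sum ≈ 1.209.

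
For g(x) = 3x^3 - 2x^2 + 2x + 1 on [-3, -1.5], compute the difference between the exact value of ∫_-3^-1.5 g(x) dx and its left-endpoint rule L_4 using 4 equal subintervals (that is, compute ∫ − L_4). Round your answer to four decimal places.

Exact integral: ∫_-3^-1.5 g(x) dx = -77.953125.
L_4 ≈ -95.118164.
Error ≈ -77.953125 − (-95.118164) ≈ 17.1650.

17.1650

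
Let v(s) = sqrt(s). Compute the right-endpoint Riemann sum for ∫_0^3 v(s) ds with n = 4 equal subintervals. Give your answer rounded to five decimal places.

Δs = (3 − 0)/4 = 0.75.
Right endpoints: 0.75, 1.5, 2.25, 3.
v(0.75) ≈ 0.86603, v(1.5) ≈ 1.22474, v(2.25) ≈ 1.50000, v(3) ≈ 1.73205.
Sum = Δs · [v(0.75) + v(1.5) + v(2.25) + v(3)].
Sum ≈ 3.99212.

3.99212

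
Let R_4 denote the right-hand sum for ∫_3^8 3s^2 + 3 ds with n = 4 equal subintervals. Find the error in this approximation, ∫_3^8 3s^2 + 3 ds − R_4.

-107.03125

Exact integral: ∫_3^8 f(s) ds = 500.
R_4 = 607.03125.
Error = 500 − 607.03125 = -107.03125.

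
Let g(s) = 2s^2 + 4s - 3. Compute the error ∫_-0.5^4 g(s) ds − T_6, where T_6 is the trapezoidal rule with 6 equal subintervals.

-0.84375

Exact integral: ∫_-0.5^4 g(s) ds = 60.75.
T_6 = 61.59375.
Error = 60.75 − 61.59375 = -0.84375.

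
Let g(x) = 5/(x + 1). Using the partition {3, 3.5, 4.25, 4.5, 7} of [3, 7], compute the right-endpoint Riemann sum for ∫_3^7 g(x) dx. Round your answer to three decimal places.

3.060

Subinterval widths: 0.5, 0.75, 0.25, 2.5.
Right endpoints: 3.5, 4.25, 4.5, 7.
g(3.5) = 10/9, g(4.25) = 20/21, g(4.5) = 10/11, g(7) = 0.625.
Sum = Σ Δx_i · g(x_i).
Sum ≈ 3.060.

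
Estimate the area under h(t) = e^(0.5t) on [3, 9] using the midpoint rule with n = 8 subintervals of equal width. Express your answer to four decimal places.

Δt = (9 − 3)/8 = 0.75.
Midpoints: 3.375, 4.125, 4.875, 5.625, 6.375, 7.125, 7.875, 8.625.
h(3.375) ≈ 5.4059, h(4.125) ≈ 7.8656, h(4.875) ≈ 11.4444, h(5.625) ≈ 16.6515, h(6.375) ≈ 24.2278, h(7.125) ≈ 35.2512, h(7.875) ≈ 51.2902, h(8.625) ≈ 74.6268.
Sum = Δt · [h(3.375) + h(4.125) + h(4.875) + ...].
Sum ≈ 170.0726.

170.0726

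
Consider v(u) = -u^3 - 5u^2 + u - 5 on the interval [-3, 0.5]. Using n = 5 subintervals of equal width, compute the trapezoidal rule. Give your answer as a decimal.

Δu = (0.5 − (-3))/5 = 0.7.
v(-3) = -26, v(-2.3) = -21.583, v(-1.6) = -15.304, v(-0.9) = -9.221, v(-0.2) = -5.392, v(0.5) = -5.875.
T_5 = (Δu/2)·[v(u_0) + 2v(u_1) + ... + 2v(u_{4}) + v(u_5)].
Sum = -47.20625.

-47.20625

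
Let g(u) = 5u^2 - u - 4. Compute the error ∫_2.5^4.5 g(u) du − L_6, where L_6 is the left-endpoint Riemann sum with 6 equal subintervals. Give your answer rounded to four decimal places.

Exact integral: ∫_2.5^4.5 g(u) du ≈ 110.833333.
L_6 ≈ 99.685185.
Error ≈ 110.833333 − 99.685185 ≈ 11.1481.

11.1481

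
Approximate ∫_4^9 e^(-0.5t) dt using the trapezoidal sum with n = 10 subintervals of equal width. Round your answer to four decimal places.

0.2497

Δt = (9 − 4)/10 = 0.5.
f(4) ≈ 0.1353, f(4.5) ≈ 0.1054, f(5) ≈ 0.0821, f(5.5) ≈ 0.0639, f(6) ≈ 0.0498, f(6.5) ≈ 0.0388, f(7) ≈ 0.0302, f(7.5) ≈ 0.0235, f(8) ≈ 0.0183, f(8.5) ≈ 0.0143, f(9) ≈ 0.0111.
T_10 = (Δt/2)·[f(t_0) + 2f(t_1) + ... + 2f(t_{9}) + f(t_10)].
Sum ≈ 0.2497.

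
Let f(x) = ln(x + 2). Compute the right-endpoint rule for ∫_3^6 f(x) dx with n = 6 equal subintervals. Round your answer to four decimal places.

5.7043

Δx = (6 − 3)/6 = 0.5.
Right endpoints: 3.5, 4, 4.5, 5, 5.5, 6.
f(3.5) ≈ 1.7047, f(4) ≈ 1.7918, f(4.5) ≈ 1.8718, f(5) ≈ 1.9459, f(5.5) ≈ 2.0149, f(6) ≈ 2.0794.
Sum = Δx · [f(3.5) + f(4) + f(4.5) + ...].
Sum ≈ 5.7043.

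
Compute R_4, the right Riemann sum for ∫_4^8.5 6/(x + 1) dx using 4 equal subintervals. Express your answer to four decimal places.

3.5496

Δx = (8.5 − 4)/4 = 1.125.
Right endpoints: 5.125, 6.25, 7.375, 8.5.
f(5.125) = 48/49, f(6.25) = 24/29, f(7.375) = 48/67, f(8.5) = 12/19.
Sum = Δx · [f(5.125) + f(6.25) + f(7.375) + f(8.5)].
Sum ≈ 3.5496.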